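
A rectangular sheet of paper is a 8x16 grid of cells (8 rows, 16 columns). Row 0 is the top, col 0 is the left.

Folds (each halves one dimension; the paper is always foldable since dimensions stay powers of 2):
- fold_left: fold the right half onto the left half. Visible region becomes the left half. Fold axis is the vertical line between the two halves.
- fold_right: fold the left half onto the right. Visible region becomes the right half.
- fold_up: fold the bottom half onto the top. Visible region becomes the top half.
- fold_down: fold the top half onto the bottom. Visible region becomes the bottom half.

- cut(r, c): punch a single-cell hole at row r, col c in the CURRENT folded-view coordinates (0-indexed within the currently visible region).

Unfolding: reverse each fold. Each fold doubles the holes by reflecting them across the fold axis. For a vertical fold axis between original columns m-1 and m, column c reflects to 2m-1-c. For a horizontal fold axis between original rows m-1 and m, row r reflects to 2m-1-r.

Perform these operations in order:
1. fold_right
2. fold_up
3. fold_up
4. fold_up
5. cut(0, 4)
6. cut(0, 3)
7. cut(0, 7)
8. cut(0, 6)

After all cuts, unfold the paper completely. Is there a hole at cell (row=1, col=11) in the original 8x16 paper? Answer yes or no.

Answer: yes

Derivation:
Op 1 fold_right: fold axis v@8; visible region now rows[0,8) x cols[8,16) = 8x8
Op 2 fold_up: fold axis h@4; visible region now rows[0,4) x cols[8,16) = 4x8
Op 3 fold_up: fold axis h@2; visible region now rows[0,2) x cols[8,16) = 2x8
Op 4 fold_up: fold axis h@1; visible region now rows[0,1) x cols[8,16) = 1x8
Op 5 cut(0, 4): punch at orig (0,12); cuts so far [(0, 12)]; region rows[0,1) x cols[8,16) = 1x8
Op 6 cut(0, 3): punch at orig (0,11); cuts so far [(0, 11), (0, 12)]; region rows[0,1) x cols[8,16) = 1x8
Op 7 cut(0, 7): punch at orig (0,15); cuts so far [(0, 11), (0, 12), (0, 15)]; region rows[0,1) x cols[8,16) = 1x8
Op 8 cut(0, 6): punch at orig (0,14); cuts so far [(0, 11), (0, 12), (0, 14), (0, 15)]; region rows[0,1) x cols[8,16) = 1x8
Unfold 1 (reflect across h@1): 8 holes -> [(0, 11), (0, 12), (0, 14), (0, 15), (1, 11), (1, 12), (1, 14), (1, 15)]
Unfold 2 (reflect across h@2): 16 holes -> [(0, 11), (0, 12), (0, 14), (0, 15), (1, 11), (1, 12), (1, 14), (1, 15), (2, 11), (2, 12), (2, 14), (2, 15), (3, 11), (3, 12), (3, 14), (3, 15)]
Unfold 3 (reflect across h@4): 32 holes -> [(0, 11), (0, 12), (0, 14), (0, 15), (1, 11), (1, 12), (1, 14), (1, 15), (2, 11), (2, 12), (2, 14), (2, 15), (3, 11), (3, 12), (3, 14), (3, 15), (4, 11), (4, 12), (4, 14), (4, 15), (5, 11), (5, 12), (5, 14), (5, 15), (6, 11), (6, 12), (6, 14), (6, 15), (7, 11), (7, 12), (7, 14), (7, 15)]
Unfold 4 (reflect across v@8): 64 holes -> [(0, 0), (0, 1), (0, 3), (0, 4), (0, 11), (0, 12), (0, 14), (0, 15), (1, 0), (1, 1), (1, 3), (1, 4), (1, 11), (1, 12), (1, 14), (1, 15), (2, 0), (2, 1), (2, 3), (2, 4), (2, 11), (2, 12), (2, 14), (2, 15), (3, 0), (3, 1), (3, 3), (3, 4), (3, 11), (3, 12), (3, 14), (3, 15), (4, 0), (4, 1), (4, 3), (4, 4), (4, 11), (4, 12), (4, 14), (4, 15), (5, 0), (5, 1), (5, 3), (5, 4), (5, 11), (5, 12), (5, 14), (5, 15), (6, 0), (6, 1), (6, 3), (6, 4), (6, 11), (6, 12), (6, 14), (6, 15), (7, 0), (7, 1), (7, 3), (7, 4), (7, 11), (7, 12), (7, 14), (7, 15)]
Holes: [(0, 0), (0, 1), (0, 3), (0, 4), (0, 11), (0, 12), (0, 14), (0, 15), (1, 0), (1, 1), (1, 3), (1, 4), (1, 11), (1, 12), (1, 14), (1, 15), (2, 0), (2, 1), (2, 3), (2, 4), (2, 11), (2, 12), (2, 14), (2, 15), (3, 0), (3, 1), (3, 3), (3, 4), (3, 11), (3, 12), (3, 14), (3, 15), (4, 0), (4, 1), (4, 3), (4, 4), (4, 11), (4, 12), (4, 14), (4, 15), (5, 0), (5, 1), (5, 3), (5, 4), (5, 11), (5, 12), (5, 14), (5, 15), (6, 0), (6, 1), (6, 3), (6, 4), (6, 11), (6, 12), (6, 14), (6, 15), (7, 0), (7, 1), (7, 3), (7, 4), (7, 11), (7, 12), (7, 14), (7, 15)]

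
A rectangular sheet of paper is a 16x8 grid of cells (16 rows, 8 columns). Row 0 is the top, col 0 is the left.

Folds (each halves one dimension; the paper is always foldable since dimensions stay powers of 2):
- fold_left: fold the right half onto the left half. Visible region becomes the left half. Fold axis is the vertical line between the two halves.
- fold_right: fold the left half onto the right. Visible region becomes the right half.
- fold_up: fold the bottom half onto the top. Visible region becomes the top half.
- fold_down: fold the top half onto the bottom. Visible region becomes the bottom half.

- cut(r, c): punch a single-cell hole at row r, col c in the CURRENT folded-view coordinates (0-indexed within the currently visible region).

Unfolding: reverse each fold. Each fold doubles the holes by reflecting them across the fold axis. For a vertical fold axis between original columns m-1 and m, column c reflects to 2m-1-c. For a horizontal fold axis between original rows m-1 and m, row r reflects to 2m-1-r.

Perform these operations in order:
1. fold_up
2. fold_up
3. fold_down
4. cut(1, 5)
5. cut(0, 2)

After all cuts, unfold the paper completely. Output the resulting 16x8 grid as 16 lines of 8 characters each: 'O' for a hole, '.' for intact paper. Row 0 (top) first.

Answer: .....O..
..O.....
..O.....
.....O..
.....O..
..O.....
..O.....
.....O..
.....O..
..O.....
..O.....
.....O..
.....O..
..O.....
..O.....
.....O..

Derivation:
Op 1 fold_up: fold axis h@8; visible region now rows[0,8) x cols[0,8) = 8x8
Op 2 fold_up: fold axis h@4; visible region now rows[0,4) x cols[0,8) = 4x8
Op 3 fold_down: fold axis h@2; visible region now rows[2,4) x cols[0,8) = 2x8
Op 4 cut(1, 5): punch at orig (3,5); cuts so far [(3, 5)]; region rows[2,4) x cols[0,8) = 2x8
Op 5 cut(0, 2): punch at orig (2,2); cuts so far [(2, 2), (3, 5)]; region rows[2,4) x cols[0,8) = 2x8
Unfold 1 (reflect across h@2): 4 holes -> [(0, 5), (1, 2), (2, 2), (3, 5)]
Unfold 2 (reflect across h@4): 8 holes -> [(0, 5), (1, 2), (2, 2), (3, 5), (4, 5), (5, 2), (6, 2), (7, 5)]
Unfold 3 (reflect across h@8): 16 holes -> [(0, 5), (1, 2), (2, 2), (3, 5), (4, 5), (5, 2), (6, 2), (7, 5), (8, 5), (9, 2), (10, 2), (11, 5), (12, 5), (13, 2), (14, 2), (15, 5)]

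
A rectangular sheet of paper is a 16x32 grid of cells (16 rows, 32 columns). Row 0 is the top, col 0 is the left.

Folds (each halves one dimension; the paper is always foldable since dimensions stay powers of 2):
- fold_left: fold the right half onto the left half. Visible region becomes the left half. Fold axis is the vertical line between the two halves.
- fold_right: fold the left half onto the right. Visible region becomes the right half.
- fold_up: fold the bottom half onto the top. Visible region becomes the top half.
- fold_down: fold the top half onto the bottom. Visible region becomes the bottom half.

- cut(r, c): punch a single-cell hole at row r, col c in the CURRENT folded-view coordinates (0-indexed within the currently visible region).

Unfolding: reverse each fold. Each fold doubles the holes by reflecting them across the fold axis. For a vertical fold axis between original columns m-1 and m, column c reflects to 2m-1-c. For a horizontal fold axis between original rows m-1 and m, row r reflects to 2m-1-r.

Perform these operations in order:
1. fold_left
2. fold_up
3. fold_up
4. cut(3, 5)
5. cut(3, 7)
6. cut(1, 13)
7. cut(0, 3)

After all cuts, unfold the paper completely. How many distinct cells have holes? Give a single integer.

Op 1 fold_left: fold axis v@16; visible region now rows[0,16) x cols[0,16) = 16x16
Op 2 fold_up: fold axis h@8; visible region now rows[0,8) x cols[0,16) = 8x16
Op 3 fold_up: fold axis h@4; visible region now rows[0,4) x cols[0,16) = 4x16
Op 4 cut(3, 5): punch at orig (3,5); cuts so far [(3, 5)]; region rows[0,4) x cols[0,16) = 4x16
Op 5 cut(3, 7): punch at orig (3,7); cuts so far [(3, 5), (3, 7)]; region rows[0,4) x cols[0,16) = 4x16
Op 6 cut(1, 13): punch at orig (1,13); cuts so far [(1, 13), (3, 5), (3, 7)]; region rows[0,4) x cols[0,16) = 4x16
Op 7 cut(0, 3): punch at orig (0,3); cuts so far [(0, 3), (1, 13), (3, 5), (3, 7)]; region rows[0,4) x cols[0,16) = 4x16
Unfold 1 (reflect across h@4): 8 holes -> [(0, 3), (1, 13), (3, 5), (3, 7), (4, 5), (4, 7), (6, 13), (7, 3)]
Unfold 2 (reflect across h@8): 16 holes -> [(0, 3), (1, 13), (3, 5), (3, 7), (4, 5), (4, 7), (6, 13), (7, 3), (8, 3), (9, 13), (11, 5), (11, 7), (12, 5), (12, 7), (14, 13), (15, 3)]
Unfold 3 (reflect across v@16): 32 holes -> [(0, 3), (0, 28), (1, 13), (1, 18), (3, 5), (3, 7), (3, 24), (3, 26), (4, 5), (4, 7), (4, 24), (4, 26), (6, 13), (6, 18), (7, 3), (7, 28), (8, 3), (8, 28), (9, 13), (9, 18), (11, 5), (11, 7), (11, 24), (11, 26), (12, 5), (12, 7), (12, 24), (12, 26), (14, 13), (14, 18), (15, 3), (15, 28)]

Answer: 32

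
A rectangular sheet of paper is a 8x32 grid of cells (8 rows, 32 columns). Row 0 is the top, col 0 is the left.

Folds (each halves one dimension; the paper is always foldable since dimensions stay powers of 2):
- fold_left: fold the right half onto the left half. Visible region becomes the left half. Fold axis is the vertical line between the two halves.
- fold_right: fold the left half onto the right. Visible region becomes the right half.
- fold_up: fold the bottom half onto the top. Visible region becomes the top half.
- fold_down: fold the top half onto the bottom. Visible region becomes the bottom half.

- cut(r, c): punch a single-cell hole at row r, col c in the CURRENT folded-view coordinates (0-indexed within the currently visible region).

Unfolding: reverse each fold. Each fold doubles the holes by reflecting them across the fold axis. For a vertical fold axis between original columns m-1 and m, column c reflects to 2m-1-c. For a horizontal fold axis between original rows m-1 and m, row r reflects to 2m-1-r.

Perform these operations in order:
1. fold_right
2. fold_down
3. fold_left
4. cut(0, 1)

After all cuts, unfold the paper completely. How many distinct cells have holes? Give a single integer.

Op 1 fold_right: fold axis v@16; visible region now rows[0,8) x cols[16,32) = 8x16
Op 2 fold_down: fold axis h@4; visible region now rows[4,8) x cols[16,32) = 4x16
Op 3 fold_left: fold axis v@24; visible region now rows[4,8) x cols[16,24) = 4x8
Op 4 cut(0, 1): punch at orig (4,17); cuts so far [(4, 17)]; region rows[4,8) x cols[16,24) = 4x8
Unfold 1 (reflect across v@24): 2 holes -> [(4, 17), (4, 30)]
Unfold 2 (reflect across h@4): 4 holes -> [(3, 17), (3, 30), (4, 17), (4, 30)]
Unfold 3 (reflect across v@16): 8 holes -> [(3, 1), (3, 14), (3, 17), (3, 30), (4, 1), (4, 14), (4, 17), (4, 30)]

Answer: 8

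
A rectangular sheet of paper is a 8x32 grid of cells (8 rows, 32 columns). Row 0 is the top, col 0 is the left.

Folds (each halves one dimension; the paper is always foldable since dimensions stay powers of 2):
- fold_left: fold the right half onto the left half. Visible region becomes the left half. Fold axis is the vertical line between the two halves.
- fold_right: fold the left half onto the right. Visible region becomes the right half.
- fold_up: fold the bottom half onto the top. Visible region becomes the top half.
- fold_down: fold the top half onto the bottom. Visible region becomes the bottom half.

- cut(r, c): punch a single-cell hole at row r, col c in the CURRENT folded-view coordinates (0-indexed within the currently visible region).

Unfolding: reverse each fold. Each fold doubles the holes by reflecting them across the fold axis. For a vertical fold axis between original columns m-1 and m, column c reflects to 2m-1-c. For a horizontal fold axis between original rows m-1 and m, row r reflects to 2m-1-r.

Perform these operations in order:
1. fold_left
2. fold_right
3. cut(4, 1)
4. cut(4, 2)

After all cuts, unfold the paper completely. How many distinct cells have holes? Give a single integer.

Op 1 fold_left: fold axis v@16; visible region now rows[0,8) x cols[0,16) = 8x16
Op 2 fold_right: fold axis v@8; visible region now rows[0,8) x cols[8,16) = 8x8
Op 3 cut(4, 1): punch at orig (4,9); cuts so far [(4, 9)]; region rows[0,8) x cols[8,16) = 8x8
Op 4 cut(4, 2): punch at orig (4,10); cuts so far [(4, 9), (4, 10)]; region rows[0,8) x cols[8,16) = 8x8
Unfold 1 (reflect across v@8): 4 holes -> [(4, 5), (4, 6), (4, 9), (4, 10)]
Unfold 2 (reflect across v@16): 8 holes -> [(4, 5), (4, 6), (4, 9), (4, 10), (4, 21), (4, 22), (4, 25), (4, 26)]

Answer: 8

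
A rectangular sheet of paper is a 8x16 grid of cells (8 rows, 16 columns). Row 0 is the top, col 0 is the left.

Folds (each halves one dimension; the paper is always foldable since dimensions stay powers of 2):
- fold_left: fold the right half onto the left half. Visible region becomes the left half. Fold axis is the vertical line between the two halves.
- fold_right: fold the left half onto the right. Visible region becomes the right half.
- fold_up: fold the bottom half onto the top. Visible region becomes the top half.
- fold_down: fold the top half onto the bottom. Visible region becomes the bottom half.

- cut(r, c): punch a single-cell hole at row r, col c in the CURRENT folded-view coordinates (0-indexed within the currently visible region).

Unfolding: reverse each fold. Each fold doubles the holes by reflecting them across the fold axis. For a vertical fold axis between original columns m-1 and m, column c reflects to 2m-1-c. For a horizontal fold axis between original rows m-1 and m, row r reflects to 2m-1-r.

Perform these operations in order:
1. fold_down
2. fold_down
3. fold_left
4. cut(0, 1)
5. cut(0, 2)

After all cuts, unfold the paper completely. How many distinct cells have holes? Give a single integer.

Op 1 fold_down: fold axis h@4; visible region now rows[4,8) x cols[0,16) = 4x16
Op 2 fold_down: fold axis h@6; visible region now rows[6,8) x cols[0,16) = 2x16
Op 3 fold_left: fold axis v@8; visible region now rows[6,8) x cols[0,8) = 2x8
Op 4 cut(0, 1): punch at orig (6,1); cuts so far [(6, 1)]; region rows[6,8) x cols[0,8) = 2x8
Op 5 cut(0, 2): punch at orig (6,2); cuts so far [(6, 1), (6, 2)]; region rows[6,8) x cols[0,8) = 2x8
Unfold 1 (reflect across v@8): 4 holes -> [(6, 1), (6, 2), (6, 13), (6, 14)]
Unfold 2 (reflect across h@6): 8 holes -> [(5, 1), (5, 2), (5, 13), (5, 14), (6, 1), (6, 2), (6, 13), (6, 14)]
Unfold 3 (reflect across h@4): 16 holes -> [(1, 1), (1, 2), (1, 13), (1, 14), (2, 1), (2, 2), (2, 13), (2, 14), (5, 1), (5, 2), (5, 13), (5, 14), (6, 1), (6, 2), (6, 13), (6, 14)]

Answer: 16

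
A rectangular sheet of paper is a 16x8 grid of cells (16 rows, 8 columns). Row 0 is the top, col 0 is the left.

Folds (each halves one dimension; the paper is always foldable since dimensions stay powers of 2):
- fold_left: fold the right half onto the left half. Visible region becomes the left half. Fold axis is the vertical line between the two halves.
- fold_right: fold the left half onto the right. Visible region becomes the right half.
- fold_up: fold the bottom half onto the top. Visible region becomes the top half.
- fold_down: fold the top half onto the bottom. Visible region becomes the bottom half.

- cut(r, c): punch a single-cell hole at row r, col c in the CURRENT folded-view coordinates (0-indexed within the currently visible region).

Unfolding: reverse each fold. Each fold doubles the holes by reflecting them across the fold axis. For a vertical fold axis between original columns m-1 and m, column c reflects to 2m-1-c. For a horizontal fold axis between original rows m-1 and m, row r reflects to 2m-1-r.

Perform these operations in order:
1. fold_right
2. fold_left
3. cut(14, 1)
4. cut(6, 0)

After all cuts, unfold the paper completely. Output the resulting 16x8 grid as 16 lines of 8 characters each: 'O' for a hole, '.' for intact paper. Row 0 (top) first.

Op 1 fold_right: fold axis v@4; visible region now rows[0,16) x cols[4,8) = 16x4
Op 2 fold_left: fold axis v@6; visible region now rows[0,16) x cols[4,6) = 16x2
Op 3 cut(14, 1): punch at orig (14,5); cuts so far [(14, 5)]; region rows[0,16) x cols[4,6) = 16x2
Op 4 cut(6, 0): punch at orig (6,4); cuts so far [(6, 4), (14, 5)]; region rows[0,16) x cols[4,6) = 16x2
Unfold 1 (reflect across v@6): 4 holes -> [(6, 4), (6, 7), (14, 5), (14, 6)]
Unfold 2 (reflect across v@4): 8 holes -> [(6, 0), (6, 3), (6, 4), (6, 7), (14, 1), (14, 2), (14, 5), (14, 6)]

Answer: ........
........
........
........
........
........
O..OO..O
........
........
........
........
........
........
........
.OO..OO.
........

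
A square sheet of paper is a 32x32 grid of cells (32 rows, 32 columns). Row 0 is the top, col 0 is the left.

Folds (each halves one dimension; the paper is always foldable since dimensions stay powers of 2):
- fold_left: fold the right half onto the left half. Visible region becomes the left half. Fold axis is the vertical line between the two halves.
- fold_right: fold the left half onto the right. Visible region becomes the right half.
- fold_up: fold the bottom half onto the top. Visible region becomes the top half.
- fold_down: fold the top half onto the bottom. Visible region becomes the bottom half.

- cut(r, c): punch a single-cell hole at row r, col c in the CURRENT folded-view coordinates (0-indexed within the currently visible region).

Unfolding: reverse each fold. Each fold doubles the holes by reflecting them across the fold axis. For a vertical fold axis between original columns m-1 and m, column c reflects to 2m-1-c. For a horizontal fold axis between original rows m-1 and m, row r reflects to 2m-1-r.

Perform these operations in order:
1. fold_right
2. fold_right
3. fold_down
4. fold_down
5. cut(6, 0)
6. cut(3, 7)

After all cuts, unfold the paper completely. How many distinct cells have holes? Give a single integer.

Answer: 32

Derivation:
Op 1 fold_right: fold axis v@16; visible region now rows[0,32) x cols[16,32) = 32x16
Op 2 fold_right: fold axis v@24; visible region now rows[0,32) x cols[24,32) = 32x8
Op 3 fold_down: fold axis h@16; visible region now rows[16,32) x cols[24,32) = 16x8
Op 4 fold_down: fold axis h@24; visible region now rows[24,32) x cols[24,32) = 8x8
Op 5 cut(6, 0): punch at orig (30,24); cuts so far [(30, 24)]; region rows[24,32) x cols[24,32) = 8x8
Op 6 cut(3, 7): punch at orig (27,31); cuts so far [(27, 31), (30, 24)]; region rows[24,32) x cols[24,32) = 8x8
Unfold 1 (reflect across h@24): 4 holes -> [(17, 24), (20, 31), (27, 31), (30, 24)]
Unfold 2 (reflect across h@16): 8 holes -> [(1, 24), (4, 31), (11, 31), (14, 24), (17, 24), (20, 31), (27, 31), (30, 24)]
Unfold 3 (reflect across v@24): 16 holes -> [(1, 23), (1, 24), (4, 16), (4, 31), (11, 16), (11, 31), (14, 23), (14, 24), (17, 23), (17, 24), (20, 16), (20, 31), (27, 16), (27, 31), (30, 23), (30, 24)]
Unfold 4 (reflect across v@16): 32 holes -> [(1, 7), (1, 8), (1, 23), (1, 24), (4, 0), (4, 15), (4, 16), (4, 31), (11, 0), (11, 15), (11, 16), (11, 31), (14, 7), (14, 8), (14, 23), (14, 24), (17, 7), (17, 8), (17, 23), (17, 24), (20, 0), (20, 15), (20, 16), (20, 31), (27, 0), (27, 15), (27, 16), (27, 31), (30, 7), (30, 8), (30, 23), (30, 24)]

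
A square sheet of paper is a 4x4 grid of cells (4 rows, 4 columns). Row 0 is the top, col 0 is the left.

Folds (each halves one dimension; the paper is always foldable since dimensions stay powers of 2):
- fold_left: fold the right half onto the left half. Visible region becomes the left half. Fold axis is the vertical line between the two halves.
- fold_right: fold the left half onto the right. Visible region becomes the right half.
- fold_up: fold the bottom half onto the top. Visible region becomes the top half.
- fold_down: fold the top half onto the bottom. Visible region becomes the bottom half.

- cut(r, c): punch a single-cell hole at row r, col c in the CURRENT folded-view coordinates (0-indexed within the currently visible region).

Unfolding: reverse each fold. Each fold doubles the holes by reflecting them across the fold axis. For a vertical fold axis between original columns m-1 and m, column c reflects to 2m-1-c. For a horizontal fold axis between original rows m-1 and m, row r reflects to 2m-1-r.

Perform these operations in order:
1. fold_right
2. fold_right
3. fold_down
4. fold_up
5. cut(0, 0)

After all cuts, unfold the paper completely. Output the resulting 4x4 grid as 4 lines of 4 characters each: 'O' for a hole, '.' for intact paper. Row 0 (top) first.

Answer: OOOO
OOOO
OOOO
OOOO

Derivation:
Op 1 fold_right: fold axis v@2; visible region now rows[0,4) x cols[2,4) = 4x2
Op 2 fold_right: fold axis v@3; visible region now rows[0,4) x cols[3,4) = 4x1
Op 3 fold_down: fold axis h@2; visible region now rows[2,4) x cols[3,4) = 2x1
Op 4 fold_up: fold axis h@3; visible region now rows[2,3) x cols[3,4) = 1x1
Op 5 cut(0, 0): punch at orig (2,3); cuts so far [(2, 3)]; region rows[2,3) x cols[3,4) = 1x1
Unfold 1 (reflect across h@3): 2 holes -> [(2, 3), (3, 3)]
Unfold 2 (reflect across h@2): 4 holes -> [(0, 3), (1, 3), (2, 3), (3, 3)]
Unfold 3 (reflect across v@3): 8 holes -> [(0, 2), (0, 3), (1, 2), (1, 3), (2, 2), (2, 3), (3, 2), (3, 3)]
Unfold 4 (reflect across v@2): 16 holes -> [(0, 0), (0, 1), (0, 2), (0, 3), (1, 0), (1, 1), (1, 2), (1, 3), (2, 0), (2, 1), (2, 2), (2, 3), (3, 0), (3, 1), (3, 2), (3, 3)]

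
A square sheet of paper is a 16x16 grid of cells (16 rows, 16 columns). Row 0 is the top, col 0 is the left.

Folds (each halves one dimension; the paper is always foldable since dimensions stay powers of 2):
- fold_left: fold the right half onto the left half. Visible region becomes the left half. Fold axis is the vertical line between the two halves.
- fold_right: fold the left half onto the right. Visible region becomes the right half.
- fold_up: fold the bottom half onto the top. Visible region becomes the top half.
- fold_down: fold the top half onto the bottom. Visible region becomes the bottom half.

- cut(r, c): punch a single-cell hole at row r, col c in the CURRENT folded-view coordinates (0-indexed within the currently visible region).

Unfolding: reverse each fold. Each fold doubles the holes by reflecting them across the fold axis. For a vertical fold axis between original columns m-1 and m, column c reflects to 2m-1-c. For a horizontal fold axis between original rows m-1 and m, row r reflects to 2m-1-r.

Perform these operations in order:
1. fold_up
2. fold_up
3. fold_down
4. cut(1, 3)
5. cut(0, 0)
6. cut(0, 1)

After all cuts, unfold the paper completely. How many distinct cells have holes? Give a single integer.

Op 1 fold_up: fold axis h@8; visible region now rows[0,8) x cols[0,16) = 8x16
Op 2 fold_up: fold axis h@4; visible region now rows[0,4) x cols[0,16) = 4x16
Op 3 fold_down: fold axis h@2; visible region now rows[2,4) x cols[0,16) = 2x16
Op 4 cut(1, 3): punch at orig (3,3); cuts so far [(3, 3)]; region rows[2,4) x cols[0,16) = 2x16
Op 5 cut(0, 0): punch at orig (2,0); cuts so far [(2, 0), (3, 3)]; region rows[2,4) x cols[0,16) = 2x16
Op 6 cut(0, 1): punch at orig (2,1); cuts so far [(2, 0), (2, 1), (3, 3)]; region rows[2,4) x cols[0,16) = 2x16
Unfold 1 (reflect across h@2): 6 holes -> [(0, 3), (1, 0), (1, 1), (2, 0), (2, 1), (3, 3)]
Unfold 2 (reflect across h@4): 12 holes -> [(0, 3), (1, 0), (1, 1), (2, 0), (2, 1), (3, 3), (4, 3), (5, 0), (5, 1), (6, 0), (6, 1), (7, 3)]
Unfold 3 (reflect across h@8): 24 holes -> [(0, 3), (1, 0), (1, 1), (2, 0), (2, 1), (3, 3), (4, 3), (5, 0), (5, 1), (6, 0), (6, 1), (7, 3), (8, 3), (9, 0), (9, 1), (10, 0), (10, 1), (11, 3), (12, 3), (13, 0), (13, 1), (14, 0), (14, 1), (15, 3)]

Answer: 24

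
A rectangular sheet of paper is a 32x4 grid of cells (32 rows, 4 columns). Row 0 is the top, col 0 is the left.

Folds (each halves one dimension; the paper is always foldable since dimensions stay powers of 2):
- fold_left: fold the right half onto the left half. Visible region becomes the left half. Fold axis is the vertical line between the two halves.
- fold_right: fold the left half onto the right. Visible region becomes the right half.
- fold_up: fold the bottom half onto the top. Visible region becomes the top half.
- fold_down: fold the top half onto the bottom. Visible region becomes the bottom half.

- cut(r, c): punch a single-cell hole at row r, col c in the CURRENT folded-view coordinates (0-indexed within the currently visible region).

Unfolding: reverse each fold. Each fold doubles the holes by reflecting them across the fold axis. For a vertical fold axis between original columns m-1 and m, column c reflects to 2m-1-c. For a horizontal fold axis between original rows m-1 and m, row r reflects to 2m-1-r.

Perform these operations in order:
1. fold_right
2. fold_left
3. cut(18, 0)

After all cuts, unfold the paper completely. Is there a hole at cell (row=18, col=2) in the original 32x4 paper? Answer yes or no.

Op 1 fold_right: fold axis v@2; visible region now rows[0,32) x cols[2,4) = 32x2
Op 2 fold_left: fold axis v@3; visible region now rows[0,32) x cols[2,3) = 32x1
Op 3 cut(18, 0): punch at orig (18,2); cuts so far [(18, 2)]; region rows[0,32) x cols[2,3) = 32x1
Unfold 1 (reflect across v@3): 2 holes -> [(18, 2), (18, 3)]
Unfold 2 (reflect across v@2): 4 holes -> [(18, 0), (18, 1), (18, 2), (18, 3)]
Holes: [(18, 0), (18, 1), (18, 2), (18, 3)]

Answer: yes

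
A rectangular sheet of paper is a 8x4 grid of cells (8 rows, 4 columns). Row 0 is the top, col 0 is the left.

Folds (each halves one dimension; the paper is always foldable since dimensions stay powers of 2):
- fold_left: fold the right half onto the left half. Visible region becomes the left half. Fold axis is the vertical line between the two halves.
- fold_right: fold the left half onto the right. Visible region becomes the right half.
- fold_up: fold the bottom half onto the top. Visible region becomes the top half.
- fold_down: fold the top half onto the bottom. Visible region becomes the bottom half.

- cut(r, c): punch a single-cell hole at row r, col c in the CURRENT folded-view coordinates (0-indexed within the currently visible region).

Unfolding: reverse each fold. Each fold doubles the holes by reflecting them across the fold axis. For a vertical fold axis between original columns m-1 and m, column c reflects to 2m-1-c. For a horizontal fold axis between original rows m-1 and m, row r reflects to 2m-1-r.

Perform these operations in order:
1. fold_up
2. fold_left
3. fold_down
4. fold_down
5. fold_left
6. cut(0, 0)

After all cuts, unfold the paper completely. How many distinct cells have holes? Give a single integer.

Answer: 32

Derivation:
Op 1 fold_up: fold axis h@4; visible region now rows[0,4) x cols[0,4) = 4x4
Op 2 fold_left: fold axis v@2; visible region now rows[0,4) x cols[0,2) = 4x2
Op 3 fold_down: fold axis h@2; visible region now rows[2,4) x cols[0,2) = 2x2
Op 4 fold_down: fold axis h@3; visible region now rows[3,4) x cols[0,2) = 1x2
Op 5 fold_left: fold axis v@1; visible region now rows[3,4) x cols[0,1) = 1x1
Op 6 cut(0, 0): punch at orig (3,0); cuts so far [(3, 0)]; region rows[3,4) x cols[0,1) = 1x1
Unfold 1 (reflect across v@1): 2 holes -> [(3, 0), (3, 1)]
Unfold 2 (reflect across h@3): 4 holes -> [(2, 0), (2, 1), (3, 0), (3, 1)]
Unfold 3 (reflect across h@2): 8 holes -> [(0, 0), (0, 1), (1, 0), (1, 1), (2, 0), (2, 1), (3, 0), (3, 1)]
Unfold 4 (reflect across v@2): 16 holes -> [(0, 0), (0, 1), (0, 2), (0, 3), (1, 0), (1, 1), (1, 2), (1, 3), (2, 0), (2, 1), (2, 2), (2, 3), (3, 0), (3, 1), (3, 2), (3, 3)]
Unfold 5 (reflect across h@4): 32 holes -> [(0, 0), (0, 1), (0, 2), (0, 3), (1, 0), (1, 1), (1, 2), (1, 3), (2, 0), (2, 1), (2, 2), (2, 3), (3, 0), (3, 1), (3, 2), (3, 3), (4, 0), (4, 1), (4, 2), (4, 3), (5, 0), (5, 1), (5, 2), (5, 3), (6, 0), (6, 1), (6, 2), (6, 3), (7, 0), (7, 1), (7, 2), (7, 3)]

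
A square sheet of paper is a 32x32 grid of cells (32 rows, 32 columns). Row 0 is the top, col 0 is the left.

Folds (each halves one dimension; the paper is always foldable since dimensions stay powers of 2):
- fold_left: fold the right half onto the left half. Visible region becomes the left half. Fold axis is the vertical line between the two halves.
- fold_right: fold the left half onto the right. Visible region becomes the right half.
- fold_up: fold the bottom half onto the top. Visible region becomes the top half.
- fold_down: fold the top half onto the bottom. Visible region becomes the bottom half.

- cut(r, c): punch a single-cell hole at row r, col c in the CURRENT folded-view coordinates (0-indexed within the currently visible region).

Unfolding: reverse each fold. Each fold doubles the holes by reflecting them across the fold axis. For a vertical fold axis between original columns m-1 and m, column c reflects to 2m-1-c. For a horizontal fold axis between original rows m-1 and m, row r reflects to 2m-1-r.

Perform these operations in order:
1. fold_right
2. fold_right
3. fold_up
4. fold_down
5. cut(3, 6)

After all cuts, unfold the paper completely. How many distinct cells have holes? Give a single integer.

Answer: 16

Derivation:
Op 1 fold_right: fold axis v@16; visible region now rows[0,32) x cols[16,32) = 32x16
Op 2 fold_right: fold axis v@24; visible region now rows[0,32) x cols[24,32) = 32x8
Op 3 fold_up: fold axis h@16; visible region now rows[0,16) x cols[24,32) = 16x8
Op 4 fold_down: fold axis h@8; visible region now rows[8,16) x cols[24,32) = 8x8
Op 5 cut(3, 6): punch at orig (11,30); cuts so far [(11, 30)]; region rows[8,16) x cols[24,32) = 8x8
Unfold 1 (reflect across h@8): 2 holes -> [(4, 30), (11, 30)]
Unfold 2 (reflect across h@16): 4 holes -> [(4, 30), (11, 30), (20, 30), (27, 30)]
Unfold 3 (reflect across v@24): 8 holes -> [(4, 17), (4, 30), (11, 17), (11, 30), (20, 17), (20, 30), (27, 17), (27, 30)]
Unfold 4 (reflect across v@16): 16 holes -> [(4, 1), (4, 14), (4, 17), (4, 30), (11, 1), (11, 14), (11, 17), (11, 30), (20, 1), (20, 14), (20, 17), (20, 30), (27, 1), (27, 14), (27, 17), (27, 30)]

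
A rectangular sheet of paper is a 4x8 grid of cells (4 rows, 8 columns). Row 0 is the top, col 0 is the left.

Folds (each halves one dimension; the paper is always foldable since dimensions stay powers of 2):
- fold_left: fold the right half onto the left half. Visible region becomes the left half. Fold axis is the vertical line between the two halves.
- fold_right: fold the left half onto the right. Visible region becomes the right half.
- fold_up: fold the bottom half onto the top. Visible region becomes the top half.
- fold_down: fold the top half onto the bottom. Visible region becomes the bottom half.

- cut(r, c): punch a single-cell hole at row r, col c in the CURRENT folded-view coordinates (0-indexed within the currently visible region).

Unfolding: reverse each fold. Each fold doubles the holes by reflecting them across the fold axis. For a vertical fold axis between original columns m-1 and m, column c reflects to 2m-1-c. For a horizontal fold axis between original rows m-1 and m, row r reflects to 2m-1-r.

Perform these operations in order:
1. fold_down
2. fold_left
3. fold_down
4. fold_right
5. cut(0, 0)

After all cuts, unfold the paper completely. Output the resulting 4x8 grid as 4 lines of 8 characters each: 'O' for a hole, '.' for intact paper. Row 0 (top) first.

Op 1 fold_down: fold axis h@2; visible region now rows[2,4) x cols[0,8) = 2x8
Op 2 fold_left: fold axis v@4; visible region now rows[2,4) x cols[0,4) = 2x4
Op 3 fold_down: fold axis h@3; visible region now rows[3,4) x cols[0,4) = 1x4
Op 4 fold_right: fold axis v@2; visible region now rows[3,4) x cols[2,4) = 1x2
Op 5 cut(0, 0): punch at orig (3,2); cuts so far [(3, 2)]; region rows[3,4) x cols[2,4) = 1x2
Unfold 1 (reflect across v@2): 2 holes -> [(3, 1), (3, 2)]
Unfold 2 (reflect across h@3): 4 holes -> [(2, 1), (2, 2), (3, 1), (3, 2)]
Unfold 3 (reflect across v@4): 8 holes -> [(2, 1), (2, 2), (2, 5), (2, 6), (3, 1), (3, 2), (3, 5), (3, 6)]
Unfold 4 (reflect across h@2): 16 holes -> [(0, 1), (0, 2), (0, 5), (0, 6), (1, 1), (1, 2), (1, 5), (1, 6), (2, 1), (2, 2), (2, 5), (2, 6), (3, 1), (3, 2), (3, 5), (3, 6)]

Answer: .OO..OO.
.OO..OO.
.OO..OO.
.OO..OO.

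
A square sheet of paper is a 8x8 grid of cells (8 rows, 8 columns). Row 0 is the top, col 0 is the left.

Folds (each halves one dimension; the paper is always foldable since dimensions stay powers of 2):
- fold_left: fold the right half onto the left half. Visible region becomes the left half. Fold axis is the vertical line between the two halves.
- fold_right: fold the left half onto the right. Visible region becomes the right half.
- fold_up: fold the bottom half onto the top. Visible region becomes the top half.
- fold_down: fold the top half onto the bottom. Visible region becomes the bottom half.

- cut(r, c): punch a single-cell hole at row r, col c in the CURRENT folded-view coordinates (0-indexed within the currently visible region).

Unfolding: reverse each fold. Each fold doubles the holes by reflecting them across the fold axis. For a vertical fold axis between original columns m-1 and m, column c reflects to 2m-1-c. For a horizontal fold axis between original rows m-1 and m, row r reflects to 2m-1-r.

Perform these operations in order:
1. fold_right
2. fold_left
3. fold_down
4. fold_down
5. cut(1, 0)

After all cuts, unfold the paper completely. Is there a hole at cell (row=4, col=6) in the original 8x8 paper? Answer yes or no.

Op 1 fold_right: fold axis v@4; visible region now rows[0,8) x cols[4,8) = 8x4
Op 2 fold_left: fold axis v@6; visible region now rows[0,8) x cols[4,6) = 8x2
Op 3 fold_down: fold axis h@4; visible region now rows[4,8) x cols[4,6) = 4x2
Op 4 fold_down: fold axis h@6; visible region now rows[6,8) x cols[4,6) = 2x2
Op 5 cut(1, 0): punch at orig (7,4); cuts so far [(7, 4)]; region rows[6,8) x cols[4,6) = 2x2
Unfold 1 (reflect across h@6): 2 holes -> [(4, 4), (7, 4)]
Unfold 2 (reflect across h@4): 4 holes -> [(0, 4), (3, 4), (4, 4), (7, 4)]
Unfold 3 (reflect across v@6): 8 holes -> [(0, 4), (0, 7), (3, 4), (3, 7), (4, 4), (4, 7), (7, 4), (7, 7)]
Unfold 4 (reflect across v@4): 16 holes -> [(0, 0), (0, 3), (0, 4), (0, 7), (3, 0), (3, 3), (3, 4), (3, 7), (4, 0), (4, 3), (4, 4), (4, 7), (7, 0), (7, 3), (7, 4), (7, 7)]
Holes: [(0, 0), (0, 3), (0, 4), (0, 7), (3, 0), (3, 3), (3, 4), (3, 7), (4, 0), (4, 3), (4, 4), (4, 7), (7, 0), (7, 3), (7, 4), (7, 7)]

Answer: no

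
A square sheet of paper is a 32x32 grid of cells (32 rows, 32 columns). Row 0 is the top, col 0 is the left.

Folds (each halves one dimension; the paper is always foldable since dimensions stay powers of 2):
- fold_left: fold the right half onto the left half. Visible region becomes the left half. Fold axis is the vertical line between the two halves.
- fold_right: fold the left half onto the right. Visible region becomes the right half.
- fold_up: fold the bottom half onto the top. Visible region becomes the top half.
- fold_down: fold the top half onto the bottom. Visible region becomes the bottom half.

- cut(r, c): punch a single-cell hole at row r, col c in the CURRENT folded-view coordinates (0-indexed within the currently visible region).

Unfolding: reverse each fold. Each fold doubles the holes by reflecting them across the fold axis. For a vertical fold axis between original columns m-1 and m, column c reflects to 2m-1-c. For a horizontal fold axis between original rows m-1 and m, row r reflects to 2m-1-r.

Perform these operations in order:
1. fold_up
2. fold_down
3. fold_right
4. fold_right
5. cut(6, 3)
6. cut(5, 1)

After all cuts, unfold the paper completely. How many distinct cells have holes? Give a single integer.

Op 1 fold_up: fold axis h@16; visible region now rows[0,16) x cols[0,32) = 16x32
Op 2 fold_down: fold axis h@8; visible region now rows[8,16) x cols[0,32) = 8x32
Op 3 fold_right: fold axis v@16; visible region now rows[8,16) x cols[16,32) = 8x16
Op 4 fold_right: fold axis v@24; visible region now rows[8,16) x cols[24,32) = 8x8
Op 5 cut(6, 3): punch at orig (14,27); cuts so far [(14, 27)]; region rows[8,16) x cols[24,32) = 8x8
Op 6 cut(5, 1): punch at orig (13,25); cuts so far [(13, 25), (14, 27)]; region rows[8,16) x cols[24,32) = 8x8
Unfold 1 (reflect across v@24): 4 holes -> [(13, 22), (13, 25), (14, 20), (14, 27)]
Unfold 2 (reflect across v@16): 8 holes -> [(13, 6), (13, 9), (13, 22), (13, 25), (14, 4), (14, 11), (14, 20), (14, 27)]
Unfold 3 (reflect across h@8): 16 holes -> [(1, 4), (1, 11), (1, 20), (1, 27), (2, 6), (2, 9), (2, 22), (2, 25), (13, 6), (13, 9), (13, 22), (13, 25), (14, 4), (14, 11), (14, 20), (14, 27)]
Unfold 4 (reflect across h@16): 32 holes -> [(1, 4), (1, 11), (1, 20), (1, 27), (2, 6), (2, 9), (2, 22), (2, 25), (13, 6), (13, 9), (13, 22), (13, 25), (14, 4), (14, 11), (14, 20), (14, 27), (17, 4), (17, 11), (17, 20), (17, 27), (18, 6), (18, 9), (18, 22), (18, 25), (29, 6), (29, 9), (29, 22), (29, 25), (30, 4), (30, 11), (30, 20), (30, 27)]

Answer: 32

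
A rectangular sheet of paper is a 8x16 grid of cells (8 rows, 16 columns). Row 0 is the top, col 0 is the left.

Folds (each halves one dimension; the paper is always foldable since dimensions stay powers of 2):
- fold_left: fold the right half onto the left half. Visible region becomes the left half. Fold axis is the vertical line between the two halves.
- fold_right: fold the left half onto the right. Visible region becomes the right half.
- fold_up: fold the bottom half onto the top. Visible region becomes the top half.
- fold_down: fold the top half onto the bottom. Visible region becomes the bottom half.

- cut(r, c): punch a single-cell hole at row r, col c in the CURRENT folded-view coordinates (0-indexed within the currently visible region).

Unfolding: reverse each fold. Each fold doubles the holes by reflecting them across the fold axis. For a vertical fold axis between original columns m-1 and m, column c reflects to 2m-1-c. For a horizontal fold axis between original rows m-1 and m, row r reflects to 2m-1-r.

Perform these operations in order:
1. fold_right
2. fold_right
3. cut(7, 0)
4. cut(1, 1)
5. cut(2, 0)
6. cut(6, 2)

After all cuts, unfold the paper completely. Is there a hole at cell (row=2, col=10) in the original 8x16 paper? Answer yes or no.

Op 1 fold_right: fold axis v@8; visible region now rows[0,8) x cols[8,16) = 8x8
Op 2 fold_right: fold axis v@12; visible region now rows[0,8) x cols[12,16) = 8x4
Op 3 cut(7, 0): punch at orig (7,12); cuts so far [(7, 12)]; region rows[0,8) x cols[12,16) = 8x4
Op 4 cut(1, 1): punch at orig (1,13); cuts so far [(1, 13), (7, 12)]; region rows[0,8) x cols[12,16) = 8x4
Op 5 cut(2, 0): punch at orig (2,12); cuts so far [(1, 13), (2, 12), (7, 12)]; region rows[0,8) x cols[12,16) = 8x4
Op 6 cut(6, 2): punch at orig (6,14); cuts so far [(1, 13), (2, 12), (6, 14), (7, 12)]; region rows[0,8) x cols[12,16) = 8x4
Unfold 1 (reflect across v@12): 8 holes -> [(1, 10), (1, 13), (2, 11), (2, 12), (6, 9), (6, 14), (7, 11), (7, 12)]
Unfold 2 (reflect across v@8): 16 holes -> [(1, 2), (1, 5), (1, 10), (1, 13), (2, 3), (2, 4), (2, 11), (2, 12), (6, 1), (6, 6), (6, 9), (6, 14), (7, 3), (7, 4), (7, 11), (7, 12)]
Holes: [(1, 2), (1, 5), (1, 10), (1, 13), (2, 3), (2, 4), (2, 11), (2, 12), (6, 1), (6, 6), (6, 9), (6, 14), (7, 3), (7, 4), (7, 11), (7, 12)]

Answer: no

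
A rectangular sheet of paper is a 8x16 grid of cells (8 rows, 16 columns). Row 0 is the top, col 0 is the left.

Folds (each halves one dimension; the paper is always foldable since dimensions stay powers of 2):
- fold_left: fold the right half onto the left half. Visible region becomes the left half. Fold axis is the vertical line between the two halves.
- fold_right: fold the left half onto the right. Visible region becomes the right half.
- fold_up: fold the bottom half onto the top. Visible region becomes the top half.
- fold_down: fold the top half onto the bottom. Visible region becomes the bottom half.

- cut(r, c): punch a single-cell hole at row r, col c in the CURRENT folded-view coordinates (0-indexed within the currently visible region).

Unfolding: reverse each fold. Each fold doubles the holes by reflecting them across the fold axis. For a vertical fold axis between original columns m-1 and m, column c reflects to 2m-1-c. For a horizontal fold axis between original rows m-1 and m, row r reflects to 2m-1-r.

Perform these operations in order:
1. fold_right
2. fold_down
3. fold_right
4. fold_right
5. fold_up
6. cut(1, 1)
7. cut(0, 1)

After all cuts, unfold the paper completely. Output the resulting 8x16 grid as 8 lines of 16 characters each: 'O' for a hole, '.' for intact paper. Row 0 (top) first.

Answer: O..OO..OO..OO..O
O..OO..OO..OO..O
O..OO..OO..OO..O
O..OO..OO..OO..O
O..OO..OO..OO..O
O..OO..OO..OO..O
O..OO..OO..OO..O
O..OO..OO..OO..O

Derivation:
Op 1 fold_right: fold axis v@8; visible region now rows[0,8) x cols[8,16) = 8x8
Op 2 fold_down: fold axis h@4; visible region now rows[4,8) x cols[8,16) = 4x8
Op 3 fold_right: fold axis v@12; visible region now rows[4,8) x cols[12,16) = 4x4
Op 4 fold_right: fold axis v@14; visible region now rows[4,8) x cols[14,16) = 4x2
Op 5 fold_up: fold axis h@6; visible region now rows[4,6) x cols[14,16) = 2x2
Op 6 cut(1, 1): punch at orig (5,15); cuts so far [(5, 15)]; region rows[4,6) x cols[14,16) = 2x2
Op 7 cut(0, 1): punch at orig (4,15); cuts so far [(4, 15), (5, 15)]; region rows[4,6) x cols[14,16) = 2x2
Unfold 1 (reflect across h@6): 4 holes -> [(4, 15), (5, 15), (6, 15), (7, 15)]
Unfold 2 (reflect across v@14): 8 holes -> [(4, 12), (4, 15), (5, 12), (5, 15), (6, 12), (6, 15), (7, 12), (7, 15)]
Unfold 3 (reflect across v@12): 16 holes -> [(4, 8), (4, 11), (4, 12), (4, 15), (5, 8), (5, 11), (5, 12), (5, 15), (6, 8), (6, 11), (6, 12), (6, 15), (7, 8), (7, 11), (7, 12), (7, 15)]
Unfold 4 (reflect across h@4): 32 holes -> [(0, 8), (0, 11), (0, 12), (0, 15), (1, 8), (1, 11), (1, 12), (1, 15), (2, 8), (2, 11), (2, 12), (2, 15), (3, 8), (3, 11), (3, 12), (3, 15), (4, 8), (4, 11), (4, 12), (4, 15), (5, 8), (5, 11), (5, 12), (5, 15), (6, 8), (6, 11), (6, 12), (6, 15), (7, 8), (7, 11), (7, 12), (7, 15)]
Unfold 5 (reflect across v@8): 64 holes -> [(0, 0), (0, 3), (0, 4), (0, 7), (0, 8), (0, 11), (0, 12), (0, 15), (1, 0), (1, 3), (1, 4), (1, 7), (1, 8), (1, 11), (1, 12), (1, 15), (2, 0), (2, 3), (2, 4), (2, 7), (2, 8), (2, 11), (2, 12), (2, 15), (3, 0), (3, 3), (3, 4), (3, 7), (3, 8), (3, 11), (3, 12), (3, 15), (4, 0), (4, 3), (4, 4), (4, 7), (4, 8), (4, 11), (4, 12), (4, 15), (5, 0), (5, 3), (5, 4), (5, 7), (5, 8), (5, 11), (5, 12), (5, 15), (6, 0), (6, 3), (6, 4), (6, 7), (6, 8), (6, 11), (6, 12), (6, 15), (7, 0), (7, 3), (7, 4), (7, 7), (7, 8), (7, 11), (7, 12), (7, 15)]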